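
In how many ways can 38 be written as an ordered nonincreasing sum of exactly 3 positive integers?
p(38, 3 parts) = 120

Partitions of n into exactly k parts are in bijection with partitions of n − k into at most k parts (subtract 1 from each part). So p(38, exactly 3) = p(35, parts ≤ 3). Computing via the recurrence p(m, j) = p(m, j−1) + p(m−j, j) gives 120.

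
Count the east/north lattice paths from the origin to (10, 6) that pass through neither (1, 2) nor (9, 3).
Number of paths = 5091

Inclusion–exclusion. Total paths: C(16, 10) = 8008. Through P₁: C(3, 1)·C(13, 9) = 2145. Through P₂: C(12, 9)·C(4, 1) = 880. Since P₁ is strictly southwest of P₂, a monotone path through both must visit P₁ then P₂; paths through both = C(3, 1)·C(9, 8)·C(4, 1) = 108. Avoid both = 8008 − 2145 − 880 + 108 = 5091.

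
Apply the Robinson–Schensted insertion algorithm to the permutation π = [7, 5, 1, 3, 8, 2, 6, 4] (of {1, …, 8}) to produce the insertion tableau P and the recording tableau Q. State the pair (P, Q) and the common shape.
P = [1, 2, 4] / [3, 6] / [5, 8] / [7];  Q = [1, 4, 5] / [2, 7] / [3, 8] / [6];  common shape = (3, 2, 2, 1)

Row-insert the values π_1, π_2, … into P one at a time, bumping the leftmost entry strictly greater than the inserted value down to the next row. The recording tableau Q records, in position (i, j), the step at which that cell was added to P.
  Insert 7 (step 1): P = [7];  Q = [1]
  Insert 5 (step 2): P = [5] / [7];  Q = [1] / [2]
  Insert 1 (step 3): P = [1] / [5] / [7];  Q = [1] / [2] / [3]
  Insert 3 (step 4): P = [1, 3] / [5] / [7];  Q = [1, 4] / [2] / [3]
  Insert 8 (step 5): P = [1, 3, 8] / [5] / [7];  Q = [1, 4, 5] / [2] / [3]
  Insert 2 (step 6): P = [1, 2, 8] / [3] / [5] / [7];  Q = [1, 4, 5] / [2] / [3] / [6]
  Insert 6 (step 7): P = [1, 2, 6] / [3, 8] / [5] / [7];  Q = [1, 4, 5] / [2, 7] / [3] / [6]
  Insert 4 (step 8): P = [1, 2, 4] / [3, 6] / [5, 8] / [7];  Q = [1, 4, 5] / [2, 7] / [3, 8] / [6]
Final shape: (3, 2, 2, 1).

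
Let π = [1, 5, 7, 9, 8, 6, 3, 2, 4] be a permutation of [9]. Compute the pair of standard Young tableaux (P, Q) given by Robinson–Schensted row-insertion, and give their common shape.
P = [1, 2, 4, 8] / [3, 6] / [5] / [7] / [9];  Q = [1, 2, 3, 4] / [5, 9] / [6] / [7] / [8];  common shape = (4, 2, 1, 1, 1)

Row-insert the values π_1, π_2, … into P one at a time, bumping the leftmost entry strictly greater than the inserted value down to the next row. The recording tableau Q records, in position (i, j), the step at which that cell was added to P.
  Insert 1 (step 1): P = [1];  Q = [1]
  Insert 5 (step 2): P = [1, 5];  Q = [1, 2]
  Insert 7 (step 3): P = [1, 5, 7];  Q = [1, 2, 3]
  Insert 9 (step 4): P = [1, 5, 7, 9];  Q = [1, 2, 3, 4]
  Insert 8 (step 5): P = [1, 5, 7, 8] / [9];  Q = [1, 2, 3, 4] / [5]
  Insert 6 (step 6): P = [1, 5, 6, 8] / [7] / [9];  Q = [1, 2, 3, 4] / [5] / [6]
  Insert 3 (step 7): P = [1, 3, 6, 8] / [5] / [7] / [9];  Q = [1, 2, 3, 4] / [5] / [6] / [7]
  Insert 2 (step 8): P = [1, 2, 6, 8] / [3] / [5] / [7] / [9];  Q = [1, 2, 3, 4] / [5] / [6] / [7] / [8]
  Insert 4 (step 9): P = [1, 2, 4, 8] / [3, 6] / [5] / [7] / [9];  Q = [1, 2, 3, 4] / [5, 9] / [6] / [7] / [8]
Final shape: (4, 2, 1, 1, 1).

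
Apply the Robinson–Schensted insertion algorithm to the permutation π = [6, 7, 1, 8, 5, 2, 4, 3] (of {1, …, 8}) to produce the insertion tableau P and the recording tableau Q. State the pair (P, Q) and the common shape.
P = [1, 2, 3] / [4, 7, 8] / [5] / [6];  Q = [1, 2, 4] / [3, 5, 7] / [6] / [8];  common shape = (3, 3, 1, 1)

Row-insert the values π_1, π_2, … into P one at a time, bumping the leftmost entry strictly greater than the inserted value down to the next row. The recording tableau Q records, in position (i, j), the step at which that cell was added to P.
  Insert 6 (step 1): P = [6];  Q = [1]
  Insert 7 (step 2): P = [6, 7];  Q = [1, 2]
  Insert 1 (step 3): P = [1, 7] / [6];  Q = [1, 2] / [3]
  Insert 8 (step 4): P = [1, 7, 8] / [6];  Q = [1, 2, 4] / [3]
  Insert 5 (step 5): P = [1, 5, 8] / [6, 7];  Q = [1, 2, 4] / [3, 5]
  Insert 2 (step 6): P = [1, 2, 8] / [5, 7] / [6];  Q = [1, 2, 4] / [3, 5] / [6]
  Insert 4 (step 7): P = [1, 2, 4] / [5, 7, 8] / [6];  Q = [1, 2, 4] / [3, 5, 7] / [6]
  Insert 3 (step 8): P = [1, 2, 3] / [4, 7, 8] / [5] / [6];  Q = [1, 2, 4] / [3, 5, 7] / [6] / [8]
Final shape: (3, 3, 1, 1).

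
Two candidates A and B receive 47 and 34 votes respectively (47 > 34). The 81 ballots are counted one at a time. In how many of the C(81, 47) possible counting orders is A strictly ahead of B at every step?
Strict-lead orderings = 12185375592317942159600

Total orderings of the 81 votes with 47 for A: C(81, 47) = 75924263305981024225200. By the Bertrand ballot formula (Cycle Lemma / reflection principle), the number of orderings in which A is strictly ahead of B throughout is (p − q)/(p + q) · C(p + q, p) = (47 − 34)/(47 + 34) · 75924263305981024225200 = 12185375592317942159600.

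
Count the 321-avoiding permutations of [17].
C_17 = 129644790

These 321-avoiding permutations are counted by the Catalan number C_n = (1/(n + 1)) · C(2n, n). For n = 17: C_17 = (1/18) · C(34, 17) = 2333606220/18 = 129644790.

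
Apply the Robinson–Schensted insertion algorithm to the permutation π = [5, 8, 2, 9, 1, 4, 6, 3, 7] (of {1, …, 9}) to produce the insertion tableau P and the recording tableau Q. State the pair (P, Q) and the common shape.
P = [1, 3, 6, 7] / [2, 4, 9] / [5, 8];  Q = [1, 2, 4, 9] / [3, 6, 7] / [5, 8];  common shape = (4, 3, 2)

Row-insert the values π_1, π_2, … into P one at a time, bumping the leftmost entry strictly greater than the inserted value down to the next row. The recording tableau Q records, in position (i, j), the step at which that cell was added to P.
  Insert 5 (step 1): P = [5];  Q = [1]
  Insert 8 (step 2): P = [5, 8];  Q = [1, 2]
  Insert 2 (step 3): P = [2, 8] / [5];  Q = [1, 2] / [3]
  Insert 9 (step 4): P = [2, 8, 9] / [5];  Q = [1, 2, 4] / [3]
  Insert 1 (step 5): P = [1, 8, 9] / [2] / [5];  Q = [1, 2, 4] / [3] / [5]
  Insert 4 (step 6): P = [1, 4, 9] / [2, 8] / [5];  Q = [1, 2, 4] / [3, 6] / [5]
  Insert 6 (step 7): P = [1, 4, 6] / [2, 8, 9] / [5];  Q = [1, 2, 4] / [3, 6, 7] / [5]
  Insert 3 (step 8): P = [1, 3, 6] / [2, 4, 9] / [5, 8];  Q = [1, 2, 4] / [3, 6, 7] / [5, 8]
  Insert 7 (step 9): P = [1, 3, 6, 7] / [2, 4, 9] / [5, 8];  Q = [1, 2, 4, 9] / [3, 6, 7] / [5, 8]
Final shape: (4, 3, 2).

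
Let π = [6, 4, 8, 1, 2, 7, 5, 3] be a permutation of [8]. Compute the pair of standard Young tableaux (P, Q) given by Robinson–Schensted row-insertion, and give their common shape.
P = [1, 2, 3] / [4, 5] / [6, 7] / [8];  Q = [1, 3, 6] / [2, 5] / [4, 7] / [8];  common shape = (3, 2, 2, 1)

Row-insert the values π_1, π_2, … into P one at a time, bumping the leftmost entry strictly greater than the inserted value down to the next row. The recording tableau Q records, in position (i, j), the step at which that cell was added to P.
  Insert 6 (step 1): P = [6];  Q = [1]
  Insert 4 (step 2): P = [4] / [6];  Q = [1] / [2]
  Insert 8 (step 3): P = [4, 8] / [6];  Q = [1, 3] / [2]
  Insert 1 (step 4): P = [1, 8] / [4] / [6];  Q = [1, 3] / [2] / [4]
  Insert 2 (step 5): P = [1, 2] / [4, 8] / [6];  Q = [1, 3] / [2, 5] / [4]
  Insert 7 (step 6): P = [1, 2, 7] / [4, 8] / [6];  Q = [1, 3, 6] / [2, 5] / [4]
  Insert 5 (step 7): P = [1, 2, 5] / [4, 7] / [6, 8];  Q = [1, 3, 6] / [2, 5] / [4, 7]
  Insert 3 (step 8): P = [1, 2, 3] / [4, 5] / [6, 7] / [8];  Q = [1, 3, 6] / [2, 5] / [4, 7] / [8]
Final shape: (3, 2, 2, 1).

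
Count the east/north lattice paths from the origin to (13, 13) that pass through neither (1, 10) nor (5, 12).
Number of paths = 10341388

Inclusion–exclusion. Total paths: C(26, 13) = 10400600. Through P₁: C(11, 1)·C(15, 12) = 5005. Through P₂: C(17, 5)·C(9, 8) = 55692. Since P₁ is strictly southwest of P₂, a monotone path through both must visit P₁ then P₂; paths through both = C(11, 1)·C(6, 4)·C(9, 8) = 1485. Avoid both = 10400600 − 5005 − 55692 + 1485 = 10341388.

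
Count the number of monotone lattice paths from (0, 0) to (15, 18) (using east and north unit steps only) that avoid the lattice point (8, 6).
Number of paths = 885843156

Total paths from (0, 0) to (15, 18): C(33, 15) = 1037158320. Paths through (8, 6): (paths (0, 0) → (8, 6)) × (paths (8, 6) → (15, 18)) = C(14, 8) · C(19, 7) = 3003 · 50388 = 151315164. Avoidance count = 1037158320 − 151315164 = 885843156.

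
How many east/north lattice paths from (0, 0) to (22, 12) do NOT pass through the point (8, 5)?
Number of paths = 398701680

Total paths from (0, 0) to (22, 12): C(34, 22) = 548354040. Paths through (8, 5): (paths (0, 0) → (8, 5)) × (paths (8, 5) → (22, 12)) = C(13, 8) · C(21, 14) = 1287 · 116280 = 149652360. Avoidance count = 548354040 − 149652360 = 398701680.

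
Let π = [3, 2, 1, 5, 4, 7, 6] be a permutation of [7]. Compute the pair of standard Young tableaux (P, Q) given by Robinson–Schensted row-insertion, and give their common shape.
P = [1, 4, 6] / [2, 5, 7] / [3];  Q = [1, 4, 6] / [2, 5, 7] / [3];  common shape = (3, 3, 1)

Row-insert the values π_1, π_2, … into P one at a time, bumping the leftmost entry strictly greater than the inserted value down to the next row. The recording tableau Q records, in position (i, j), the step at which that cell was added to P.
  Insert 3 (step 1): P = [3];  Q = [1]
  Insert 2 (step 2): P = [2] / [3];  Q = [1] / [2]
  Insert 1 (step 3): P = [1] / [2] / [3];  Q = [1] / [2] / [3]
  Insert 5 (step 4): P = [1, 5] / [2] / [3];  Q = [1, 4] / [2] / [3]
  Insert 4 (step 5): P = [1, 4] / [2, 5] / [3];  Q = [1, 4] / [2, 5] / [3]
  Insert 7 (step 6): P = [1, 4, 7] / [2, 5] / [3];  Q = [1, 4, 6] / [2, 5] / [3]
  Insert 6 (step 7): P = [1, 4, 6] / [2, 5, 7] / [3];  Q = [1, 4, 6] / [2, 5, 7] / [3]
Final shape: (3, 3, 1).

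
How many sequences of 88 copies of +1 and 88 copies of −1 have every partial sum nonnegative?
C_88 = 64633260585762914370496637486146181462681535261000

These ballot sequences are counted by the Catalan number C_n = (1/(n + 1)) · C(2n, n). For n = 88: C_88 = (1/89) · C(176, 88) = 5752360192132899378974200736267010150178656638229000/89 = 64633260585762914370496637486146181462681535261000.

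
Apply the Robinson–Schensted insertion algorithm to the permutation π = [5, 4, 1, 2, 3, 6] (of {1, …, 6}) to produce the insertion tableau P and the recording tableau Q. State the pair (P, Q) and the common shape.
P = [1, 2, 3, 6] / [4] / [5];  Q = [1, 4, 5, 6] / [2] / [3];  common shape = (4, 1, 1)

Row-insert the values π_1, π_2, … into P one at a time, bumping the leftmost entry strictly greater than the inserted value down to the next row. The recording tableau Q records, in position (i, j), the step at which that cell was added to P.
  Insert 5 (step 1): P = [5];  Q = [1]
  Insert 4 (step 2): P = [4] / [5];  Q = [1] / [2]
  Insert 1 (step 3): P = [1] / [4] / [5];  Q = [1] / [2] / [3]
  Insert 2 (step 4): P = [1, 2] / [4] / [5];  Q = [1, 4] / [2] / [3]
  Insert 3 (step 5): P = [1, 2, 3] / [4] / [5];  Q = [1, 4, 5] / [2] / [3]
  Insert 6 (step 6): P = [1, 2, 3, 6] / [4] / [5];  Q = [1, 4, 5, 6] / [2] / [3]
Final shape: (4, 1, 1).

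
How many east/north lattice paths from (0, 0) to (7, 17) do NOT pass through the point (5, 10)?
Number of paths = 237996

Total paths from (0, 0) to (7, 17): C(24, 7) = 346104. Paths through (5, 10): (paths (0, 0) → (5, 10)) × (paths (5, 10) → (7, 17)) = C(15, 5) · C(9, 2) = 3003 · 36 = 108108. Avoidance count = 346104 − 108108 = 237996.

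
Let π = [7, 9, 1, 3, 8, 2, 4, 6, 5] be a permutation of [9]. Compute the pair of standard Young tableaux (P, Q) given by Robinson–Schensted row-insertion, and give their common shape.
P = [1, 2, 4, 5] / [3, 6] / [7, 8] / [9];  Q = [1, 2, 5, 8] / [3, 4] / [6, 7] / [9];  common shape = (4, 2, 2, 1)

Row-insert the values π_1, π_2, … into P one at a time, bumping the leftmost entry strictly greater than the inserted value down to the next row. The recording tableau Q records, in position (i, j), the step at which that cell was added to P.
  Insert 7 (step 1): P = [7];  Q = [1]
  Insert 9 (step 2): P = [7, 9];  Q = [1, 2]
  Insert 1 (step 3): P = [1, 9] / [7];  Q = [1, 2] / [3]
  Insert 3 (step 4): P = [1, 3] / [7, 9];  Q = [1, 2] / [3, 4]
  Insert 8 (step 5): P = [1, 3, 8] / [7, 9];  Q = [1, 2, 5] / [3, 4]
  Insert 2 (step 6): P = [1, 2, 8] / [3, 9] / [7];  Q = [1, 2, 5] / [3, 4] / [6]
  Insert 4 (step 7): P = [1, 2, 4] / [3, 8] / [7, 9];  Q = [1, 2, 5] / [3, 4] / [6, 7]
  Insert 6 (step 8): P = [1, 2, 4, 6] / [3, 8] / [7, 9];  Q = [1, 2, 5, 8] / [3, 4] / [6, 7]
  Insert 5 (step 9): P = [1, 2, 4, 5] / [3, 6] / [7, 8] / [9];  Q = [1, 2, 5, 8] / [3, 4] / [6, 7] / [9]
Final shape: (4, 2, 2, 1).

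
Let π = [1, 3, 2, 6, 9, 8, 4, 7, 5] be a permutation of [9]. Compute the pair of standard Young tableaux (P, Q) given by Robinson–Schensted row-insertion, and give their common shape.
P = [1, 2, 4, 5] / [3, 6, 7] / [8] / [9];  Q = [1, 2, 4, 5] / [3, 6, 8] / [7] / [9];  common shape = (4, 3, 1, 1)

Row-insert the values π_1, π_2, … into P one at a time, bumping the leftmost entry strictly greater than the inserted value down to the next row. The recording tableau Q records, in position (i, j), the step at which that cell was added to P.
  Insert 1 (step 1): P = [1];  Q = [1]
  Insert 3 (step 2): P = [1, 3];  Q = [1, 2]
  Insert 2 (step 3): P = [1, 2] / [3];  Q = [1, 2] / [3]
  Insert 6 (step 4): P = [1, 2, 6] / [3];  Q = [1, 2, 4] / [3]
  Insert 9 (step 5): P = [1, 2, 6, 9] / [3];  Q = [1, 2, 4, 5] / [3]
  Insert 8 (step 6): P = [1, 2, 6, 8] / [3, 9];  Q = [1, 2, 4, 5] / [3, 6]
  Insert 4 (step 7): P = [1, 2, 4, 8] / [3, 6] / [9];  Q = [1, 2, 4, 5] / [3, 6] / [7]
  Insert 7 (step 8): P = [1, 2, 4, 7] / [3, 6, 8] / [9];  Q = [1, 2, 4, 5] / [3, 6, 8] / [7]
  Insert 5 (step 9): P = [1, 2, 4, 5] / [3, 6, 7] / [8] / [9];  Q = [1, 2, 4, 5] / [3, 6, 8] / [7] / [9]
Final shape: (4, 3, 1, 1).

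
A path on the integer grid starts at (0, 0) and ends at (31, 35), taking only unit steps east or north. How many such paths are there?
Number of paths = 6406484391866534976

A monotone lattice path from (0, 0) to (31, 35) consists of 31 east steps and 35 north steps in some order, so it is determined by which 31 of the 66 steps are east. The count is C(66, 31) = 6406484391866534976.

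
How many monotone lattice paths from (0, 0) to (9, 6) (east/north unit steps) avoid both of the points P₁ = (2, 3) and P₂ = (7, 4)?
Number of paths = 2185

Inclusion–exclusion. Total paths: C(15, 9) = 5005. Through P₁: C(5, 2)·C(10, 7) = 1200. Through P₂: C(11, 7)·C(4, 2) = 1980. Since P₁ is strictly southwest of P₂, a monotone path through both must visit P₁ then P₂; paths through both = C(5, 2)·C(6, 5)·C(4, 2) = 360. Avoid both = 5005 − 1200 − 1980 + 360 = 2185.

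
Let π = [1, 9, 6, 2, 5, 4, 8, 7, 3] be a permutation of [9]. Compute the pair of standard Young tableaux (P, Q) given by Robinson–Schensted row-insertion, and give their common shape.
P = [1, 2, 3, 7] / [4, 8] / [5] / [6] / [9];  Q = [1, 2, 5, 7] / [3, 8] / [4] / [6] / [9];  common shape = (4, 2, 1, 1, 1)

Row-insert the values π_1, π_2, … into P one at a time, bumping the leftmost entry strictly greater than the inserted value down to the next row. The recording tableau Q records, in position (i, j), the step at which that cell was added to P.
  Insert 1 (step 1): P = [1];  Q = [1]
  Insert 9 (step 2): P = [1, 9];  Q = [1, 2]
  Insert 6 (step 3): P = [1, 6] / [9];  Q = [1, 2] / [3]
  Insert 2 (step 4): P = [1, 2] / [6] / [9];  Q = [1, 2] / [3] / [4]
  Insert 5 (step 5): P = [1, 2, 5] / [6] / [9];  Q = [1, 2, 5] / [3] / [4]
  Insert 4 (step 6): P = [1, 2, 4] / [5] / [6] / [9];  Q = [1, 2, 5] / [3] / [4] / [6]
  Insert 8 (step 7): P = [1, 2, 4, 8] / [5] / [6] / [9];  Q = [1, 2, 5, 7] / [3] / [4] / [6]
  Insert 7 (step 8): P = [1, 2, 4, 7] / [5, 8] / [6] / [9];  Q = [1, 2, 5, 7] / [3, 8] / [4] / [6]
  Insert 3 (step 9): P = [1, 2, 3, 7] / [4, 8] / [5] / [6] / [9];  Q = [1, 2, 5, 7] / [3, 8] / [4] / [6] / [9]
Final shape: (4, 2, 1, 1, 1).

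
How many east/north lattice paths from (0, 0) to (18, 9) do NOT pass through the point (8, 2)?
Number of paths = 3811665

Total paths from (0, 0) to (18, 9): C(27, 18) = 4686825. Paths through (8, 2): (paths (0, 0) → (8, 2)) × (paths (8, 2) → (18, 9)) = C(10, 8) · C(17, 10) = 45 · 19448 = 875160. Avoidance count = 4686825 − 875160 = 3811665.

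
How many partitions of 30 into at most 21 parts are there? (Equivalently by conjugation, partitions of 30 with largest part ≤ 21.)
p(30, parts ≤ 21) = 5537

Use the recurrence p(n, m) = p(n, m−1) + p(n−m, m): either the largest part is < m (count p(n, m−1)) or the largest part is exactly m (remove one copy of m, count p(n−m, m)). With p(0, ·) = 1 this gives p(30, parts ≤ 21) = 5537. (By conjugating Young diagrams, this also counts partitions of 30 into at most 21 parts.)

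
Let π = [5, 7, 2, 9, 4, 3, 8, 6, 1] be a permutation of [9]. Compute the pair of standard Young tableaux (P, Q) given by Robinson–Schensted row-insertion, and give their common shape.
P = [1, 3, 6] / [2, 7, 8] / [4, 9] / [5];  Q = [1, 2, 4] / [3, 5, 7] / [6, 8] / [9];  common shape = (3, 3, 2, 1)

Row-insert the values π_1, π_2, … into P one at a time, bumping the leftmost entry strictly greater than the inserted value down to the next row. The recording tableau Q records, in position (i, j), the step at which that cell was added to P.
  Insert 5 (step 1): P = [5];  Q = [1]
  Insert 7 (step 2): P = [5, 7];  Q = [1, 2]
  Insert 2 (step 3): P = [2, 7] / [5];  Q = [1, 2] / [3]
  Insert 9 (step 4): P = [2, 7, 9] / [5];  Q = [1, 2, 4] / [3]
  Insert 4 (step 5): P = [2, 4, 9] / [5, 7];  Q = [1, 2, 4] / [3, 5]
  Insert 3 (step 6): P = [2, 3, 9] / [4, 7] / [5];  Q = [1, 2, 4] / [3, 5] / [6]
  Insert 8 (step 7): P = [2, 3, 8] / [4, 7, 9] / [5];  Q = [1, 2, 4] / [3, 5, 7] / [6]
  Insert 6 (step 8): P = [2, 3, 6] / [4, 7, 8] / [5, 9];  Q = [1, 2, 4] / [3, 5, 7] / [6, 8]
  Insert 1 (step 9): P = [1, 3, 6] / [2, 7, 8] / [4, 9] / [5];  Q = [1, 2, 4] / [3, 5, 7] / [6, 8] / [9]
Final shape: (3, 3, 2, 1).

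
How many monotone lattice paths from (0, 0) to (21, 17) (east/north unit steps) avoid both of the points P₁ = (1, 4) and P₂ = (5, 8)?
Number of paths = 24001043605

Inclusion–exclusion. Total paths: C(38, 21) = 28781143380. Through P₁: C(5, 1)·C(33, 20) = 2865832200. Through P₂: C(13, 5)·C(25, 16) = 2629308825. Since P₁ is strictly southwest of P₂, a monotone path through both must visit P₁ then P₂; paths through both = C(5, 1)·C(8, 4)·C(25, 16) = 715041250. Avoid both = 28781143380 − 2865832200 − 2629308825 + 715041250 = 24001043605.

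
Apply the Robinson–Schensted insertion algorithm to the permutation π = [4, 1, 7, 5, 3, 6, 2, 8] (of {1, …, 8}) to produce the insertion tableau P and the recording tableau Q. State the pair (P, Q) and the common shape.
P = [1, 2, 6, 8] / [3, 5] / [4] / [7];  Q = [1, 3, 6, 8] / [2, 4] / [5] / [7];  common shape = (4, 2, 1, 1)

Row-insert the values π_1, π_2, … into P one at a time, bumping the leftmost entry strictly greater than the inserted value down to the next row. The recording tableau Q records, in position (i, j), the step at which that cell was added to P.
  Insert 4 (step 1): P = [4];  Q = [1]
  Insert 1 (step 2): P = [1] / [4];  Q = [1] / [2]
  Insert 7 (step 3): P = [1, 7] / [4];  Q = [1, 3] / [2]
  Insert 5 (step 4): P = [1, 5] / [4, 7];  Q = [1, 3] / [2, 4]
  Insert 3 (step 5): P = [1, 3] / [4, 5] / [7];  Q = [1, 3] / [2, 4] / [5]
  Insert 6 (step 6): P = [1, 3, 6] / [4, 5] / [7];  Q = [1, 3, 6] / [2, 4] / [5]
  Insert 2 (step 7): P = [1, 2, 6] / [3, 5] / [4] / [7];  Q = [1, 3, 6] / [2, 4] / [5] / [7]
  Insert 8 (step 8): P = [1, 2, 6, 8] / [3, 5] / [4] / [7];  Q = [1, 3, 6, 8] / [2, 4] / [5] / [7]
Final shape: (4, 2, 1, 1).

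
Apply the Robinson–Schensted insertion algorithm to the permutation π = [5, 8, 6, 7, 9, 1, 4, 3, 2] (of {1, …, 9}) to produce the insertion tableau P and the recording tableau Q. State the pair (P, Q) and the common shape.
P = [1, 2, 7, 9] / [3, 6] / [4] / [5] / [8];  Q = [1, 2, 4, 5] / [3, 7] / [6] / [8] / [9];  common shape = (4, 2, 1, 1, 1)

Row-insert the values π_1, π_2, … into P one at a time, bumping the leftmost entry strictly greater than the inserted value down to the next row. The recording tableau Q records, in position (i, j), the step at which that cell was added to P.
  Insert 5 (step 1): P = [5];  Q = [1]
  Insert 8 (step 2): P = [5, 8];  Q = [1, 2]
  Insert 6 (step 3): P = [5, 6] / [8];  Q = [1, 2] / [3]
  Insert 7 (step 4): P = [5, 6, 7] / [8];  Q = [1, 2, 4] / [3]
  Insert 9 (step 5): P = [5, 6, 7, 9] / [8];  Q = [1, 2, 4, 5] / [3]
  Insert 1 (step 6): P = [1, 6, 7, 9] / [5] / [8];  Q = [1, 2, 4, 5] / [3] / [6]
  Insert 4 (step 7): P = [1, 4, 7, 9] / [5, 6] / [8];  Q = [1, 2, 4, 5] / [3, 7] / [6]
  Insert 3 (step 8): P = [1, 3, 7, 9] / [4, 6] / [5] / [8];  Q = [1, 2, 4, 5] / [3, 7] / [6] / [8]
  Insert 2 (step 9): P = [1, 2, 7, 9] / [3, 6] / [4] / [5] / [8];  Q = [1, 2, 4, 5] / [3, 7] / [6] / [8] / [9]
Final shape: (4, 2, 1, 1, 1).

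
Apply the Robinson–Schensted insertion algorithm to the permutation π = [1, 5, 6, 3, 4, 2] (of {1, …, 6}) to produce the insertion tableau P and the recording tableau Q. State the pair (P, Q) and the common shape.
P = [1, 2, 4] / [3, 6] / [5];  Q = [1, 2, 3] / [4, 5] / [6];  common shape = (3, 2, 1)

Row-insert the values π_1, π_2, … into P one at a time, bumping the leftmost entry strictly greater than the inserted value down to the next row. The recording tableau Q records, in position (i, j), the step at which that cell was added to P.
  Insert 1 (step 1): P = [1];  Q = [1]
  Insert 5 (step 2): P = [1, 5];  Q = [1, 2]
  Insert 6 (step 3): P = [1, 5, 6];  Q = [1, 2, 3]
  Insert 3 (step 4): P = [1, 3, 6] / [5];  Q = [1, 2, 3] / [4]
  Insert 4 (step 5): P = [1, 3, 4] / [5, 6];  Q = [1, 2, 3] / [4, 5]
  Insert 2 (step 6): P = [1, 2, 4] / [3, 6] / [5];  Q = [1, 2, 3] / [4, 5] / [6]
Final shape: (3, 2, 1).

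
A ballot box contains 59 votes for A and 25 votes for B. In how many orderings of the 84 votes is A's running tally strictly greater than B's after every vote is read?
Strict-lead orderings = 623611801452754986768

Total orderings of the 84 votes with 59 for A: C(84, 59) = 1540687980059747614368. By the Bertrand ballot formula (Cycle Lemma / reflection principle), the number of orderings in which A is strictly ahead of B throughout is (p − q)/(p + q) · C(p + q, p) = (59 − 25)/(59 + 25) · 1540687980059747614368 = 623611801452754986768.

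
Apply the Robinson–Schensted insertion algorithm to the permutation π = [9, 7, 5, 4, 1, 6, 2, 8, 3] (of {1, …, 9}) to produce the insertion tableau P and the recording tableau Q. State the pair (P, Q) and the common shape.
P = [1, 2, 3] / [4, 6, 8] / [5] / [7] / [9];  Q = [1, 6, 8] / [2, 7, 9] / [3] / [4] / [5];  common shape = (3, 3, 1, 1, 1)

Row-insert the values π_1, π_2, … into P one at a time, bumping the leftmost entry strictly greater than the inserted value down to the next row. The recording tableau Q records, in position (i, j), the step at which that cell was added to P.
  Insert 9 (step 1): P = [9];  Q = [1]
  Insert 7 (step 2): P = [7] / [9];  Q = [1] / [2]
  Insert 5 (step 3): P = [5] / [7] / [9];  Q = [1] / [2] / [3]
  Insert 4 (step 4): P = [4] / [5] / [7] / [9];  Q = [1] / [2] / [3] / [4]
  Insert 1 (step 5): P = [1] / [4] / [5] / [7] / [9];  Q = [1] / [2] / [3] / [4] / [5]
  Insert 6 (step 6): P = [1, 6] / [4] / [5] / [7] / [9];  Q = [1, 6] / [2] / [3] / [4] / [5]
  Insert 2 (step 7): P = [1, 2] / [4, 6] / [5] / [7] / [9];  Q = [1, 6] / [2, 7] / [3] / [4] / [5]
  Insert 8 (step 8): P = [1, 2, 8] / [4, 6] / [5] / [7] / [9];  Q = [1, 6, 8] / [2, 7] / [3] / [4] / [5]
  Insert 3 (step 9): P = [1, 2, 3] / [4, 6, 8] / [5] / [7] / [9];  Q = [1, 6, 8] / [2, 7, 9] / [3] / [4] / [5]
Final shape: (3, 3, 1, 1, 1).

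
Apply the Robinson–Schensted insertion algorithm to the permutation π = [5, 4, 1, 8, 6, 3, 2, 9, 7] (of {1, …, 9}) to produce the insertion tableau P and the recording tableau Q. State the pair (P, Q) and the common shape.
P = [1, 2, 7] / [3, 6, 9] / [4, 8] / [5];  Q = [1, 4, 8] / [2, 5, 9] / [3, 6] / [7];  common shape = (3, 3, 2, 1)

Row-insert the values π_1, π_2, … into P one at a time, bumping the leftmost entry strictly greater than the inserted value down to the next row. The recording tableau Q records, in position (i, j), the step at which that cell was added to P.
  Insert 5 (step 1): P = [5];  Q = [1]
  Insert 4 (step 2): P = [4] / [5];  Q = [1] / [2]
  Insert 1 (step 3): P = [1] / [4] / [5];  Q = [1] / [2] / [3]
  Insert 8 (step 4): P = [1, 8] / [4] / [5];  Q = [1, 4] / [2] / [3]
  Insert 6 (step 5): P = [1, 6] / [4, 8] / [5];  Q = [1, 4] / [2, 5] / [3]
  Insert 3 (step 6): P = [1, 3] / [4, 6] / [5, 8];  Q = [1, 4] / [2, 5] / [3, 6]
  Insert 2 (step 7): P = [1, 2] / [3, 6] / [4, 8] / [5];  Q = [1, 4] / [2, 5] / [3, 6] / [7]
  Insert 9 (step 8): P = [1, 2, 9] / [3, 6] / [4, 8] / [5];  Q = [1, 4, 8] / [2, 5] / [3, 6] / [7]
  Insert 7 (step 9): P = [1, 2, 7] / [3, 6, 9] / [4, 8] / [5];  Q = [1, 4, 8] / [2, 5, 9] / [3, 6] / [7]
Final shape: (3, 3, 2, 1).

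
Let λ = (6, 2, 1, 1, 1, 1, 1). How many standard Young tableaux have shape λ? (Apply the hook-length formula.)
# SYT of shape (6, 2, 1, 1, 1, 1, 1) = 4290

Hook-length formula: f^λ = n! / Π hook(c), product over all cells c of the Young diagram. For λ = (6, 2, 1, 1, 1, 1, 1), n = 13 boxes. Hook lengths by row (left-to-right, top-to-bottom): [12, 6, 4, 3, 2, 1]; [7, 1]; [5]; [4]; [3]; [2]; [1]. Product of hooks = 1451520. So f^λ = 13! / 1451520 = 6227020800 / 1451520 = 4290.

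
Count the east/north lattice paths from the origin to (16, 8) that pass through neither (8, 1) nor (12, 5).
Number of paths = 483026

Inclusion–exclusion. Total paths: C(24, 16) = 735471. Through P₁: C(9, 8)·C(15, 8) = 57915. Through P₂: C(17, 12)·C(7, 4) = 216580. Since P₁ is strictly southwest of P₂, a monotone path through both must visit P₁ then P₂; paths through both = C(9, 8)·C(8, 4)·C(7, 4) = 22050. Avoid both = 735471 − 57915 − 216580 + 22050 = 483026.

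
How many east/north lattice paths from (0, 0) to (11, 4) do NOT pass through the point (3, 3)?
Number of paths = 1185

Total paths from (0, 0) to (11, 4): C(15, 11) = 1365. Paths through (3, 3): (paths (0, 0) → (3, 3)) × (paths (3, 3) → (11, 4)) = C(6, 3) · C(9, 8) = 20 · 9 = 180. Avoidance count = 1365 − 180 = 1185.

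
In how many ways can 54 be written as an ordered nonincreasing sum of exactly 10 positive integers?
p(54, 10 parts) = 29292

Partitions of n into exactly k parts are in bijection with partitions of n − k into at most k parts (subtract 1 from each part). So p(54, exactly 10) = p(44, parts ≤ 10). Computing via the recurrence p(m, j) = p(m, j−1) + p(m−j, j) gives 29292.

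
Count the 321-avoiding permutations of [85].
C_85 = 1063353702922273835973036658043476458723103404520

These 321-avoiding permutations are counted by the Catalan number C_n = (1/(n + 1)) · C(2n, n). For n = 85: C_85 = (1/86) · C(170, 85) = 91448418451315549893681152591738975450186892788720/86 = 1063353702922273835973036658043476458723103404520.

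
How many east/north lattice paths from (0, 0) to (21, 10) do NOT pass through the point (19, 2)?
Number of paths = 44342715

Total paths from (0, 0) to (21, 10): C(31, 21) = 44352165. Paths through (19, 2): (paths (0, 0) → (19, 2)) × (paths (19, 2) → (21, 10)) = C(21, 19) · C(10, 2) = 210 · 45 = 9450. Avoidance count = 44352165 − 9450 = 44342715.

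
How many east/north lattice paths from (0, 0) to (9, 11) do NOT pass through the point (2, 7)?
Number of paths = 156080

Total paths from (0, 0) to (9, 11): C(20, 9) = 167960. Paths through (2, 7): (paths (0, 0) → (2, 7)) × (paths (2, 7) → (9, 11)) = C(9, 2) · C(11, 7) = 36 · 330 = 11880. Avoidance count = 167960 − 11880 = 156080.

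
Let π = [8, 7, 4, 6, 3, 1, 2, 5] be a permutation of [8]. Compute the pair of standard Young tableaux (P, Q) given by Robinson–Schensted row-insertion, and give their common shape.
P = [1, 2, 5] / [3, 6] / [4] / [7] / [8];  Q = [1, 4, 8] / [2, 7] / [3] / [5] / [6];  common shape = (3, 2, 1, 1, 1)

Row-insert the values π_1, π_2, … into P one at a time, bumping the leftmost entry strictly greater than the inserted value down to the next row. The recording tableau Q records, in position (i, j), the step at which that cell was added to P.
  Insert 8 (step 1): P = [8];  Q = [1]
  Insert 7 (step 2): P = [7] / [8];  Q = [1] / [2]
  Insert 4 (step 3): P = [4] / [7] / [8];  Q = [1] / [2] / [3]
  Insert 6 (step 4): P = [4, 6] / [7] / [8];  Q = [1, 4] / [2] / [3]
  Insert 3 (step 5): P = [3, 6] / [4] / [7] / [8];  Q = [1, 4] / [2] / [3] / [5]
  Insert 1 (step 6): P = [1, 6] / [3] / [4] / [7] / [8];  Q = [1, 4] / [2] / [3] / [5] / [6]
  Insert 2 (step 7): P = [1, 2] / [3, 6] / [4] / [7] / [8];  Q = [1, 4] / [2, 7] / [3] / [5] / [6]
  Insert 5 (step 8): P = [1, 2, 5] / [3, 6] / [4] / [7] / [8];  Q = [1, 4, 8] / [2, 7] / [3] / [5] / [6]
Final shape: (3, 2, 1, 1, 1).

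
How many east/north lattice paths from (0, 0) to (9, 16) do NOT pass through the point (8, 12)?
Number of paths = 1413125

Total paths from (0, 0) to (9, 16): C(25, 9) = 2042975. Paths through (8, 12): (paths (0, 0) → (8, 12)) × (paths (8, 12) → (9, 16)) = C(20, 8) · C(5, 1) = 125970 · 5 = 629850. Avoidance count = 2042975 − 629850 = 1413125.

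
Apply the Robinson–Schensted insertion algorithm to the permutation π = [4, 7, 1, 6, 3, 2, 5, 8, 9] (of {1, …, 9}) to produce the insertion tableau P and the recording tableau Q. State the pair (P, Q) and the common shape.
P = [1, 2, 5, 8, 9] / [3, 6] / [4] / [7];  Q = [1, 2, 7, 8, 9] / [3, 4] / [5] / [6];  common shape = (5, 2, 1, 1)

Row-insert the values π_1, π_2, … into P one at a time, bumping the leftmost entry strictly greater than the inserted value down to the next row. The recording tableau Q records, in position (i, j), the step at which that cell was added to P.
  Insert 4 (step 1): P = [4];  Q = [1]
  Insert 7 (step 2): P = [4, 7];  Q = [1, 2]
  Insert 1 (step 3): P = [1, 7] / [4];  Q = [1, 2] / [3]
  Insert 6 (step 4): P = [1, 6] / [4, 7];  Q = [1, 2] / [3, 4]
  Insert 3 (step 5): P = [1, 3] / [4, 6] / [7];  Q = [1, 2] / [3, 4] / [5]
  Insert 2 (step 6): P = [1, 2] / [3, 6] / [4] / [7];  Q = [1, 2] / [3, 4] / [5] / [6]
  Insert 5 (step 7): P = [1, 2, 5] / [3, 6] / [4] / [7];  Q = [1, 2, 7] / [3, 4] / [5] / [6]
  Insert 8 (step 8): P = [1, 2, 5, 8] / [3, 6] / [4] / [7];  Q = [1, 2, 7, 8] / [3, 4] / [5] / [6]
  Insert 9 (step 9): P = [1, 2, 5, 8, 9] / [3, 6] / [4] / [7];  Q = [1, 2, 7, 8, 9] / [3, 4] / [5] / [6]
Final shape: (5, 2, 1, 1).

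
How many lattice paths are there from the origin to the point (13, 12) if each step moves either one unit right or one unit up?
Number of paths = 5200300

A monotone lattice path from (0, 0) to (13, 12) consists of 13 east steps and 12 north steps in some order, so it is determined by which 13 of the 25 steps are east. The count is C(25, 13) = 5200300.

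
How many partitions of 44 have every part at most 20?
p(44, parts ≤ 20) = 69414

Use the recurrence p(n, m) = p(n, m−1) + p(n−m, m): either the largest part is < m (count p(n, m−1)) or the largest part is exactly m (remove one copy of m, count p(n−m, m)). With p(0, ·) = 1 this gives p(44, parts ≤ 20) = 69414. (By conjugating Young diagrams, this also counts partitions of 44 into at most 20 parts.)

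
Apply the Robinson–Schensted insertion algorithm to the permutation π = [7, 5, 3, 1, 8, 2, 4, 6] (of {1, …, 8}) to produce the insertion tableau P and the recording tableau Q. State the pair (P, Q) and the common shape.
P = [1, 2, 4, 6] / [3, 8] / [5] / [7];  Q = [1, 5, 7, 8] / [2, 6] / [3] / [4];  common shape = (4, 2, 1, 1)

Row-insert the values π_1, π_2, … into P one at a time, bumping the leftmost entry strictly greater than the inserted value down to the next row. The recording tableau Q records, in position (i, j), the step at which that cell was added to P.
  Insert 7 (step 1): P = [7];  Q = [1]
  Insert 5 (step 2): P = [5] / [7];  Q = [1] / [2]
  Insert 3 (step 3): P = [3] / [5] / [7];  Q = [1] / [2] / [3]
  Insert 1 (step 4): P = [1] / [3] / [5] / [7];  Q = [1] / [2] / [3] / [4]
  Insert 8 (step 5): P = [1, 8] / [3] / [5] / [7];  Q = [1, 5] / [2] / [3] / [4]
  Insert 2 (step 6): P = [1, 2] / [3, 8] / [5] / [7];  Q = [1, 5] / [2, 6] / [3] / [4]
  Insert 4 (step 7): P = [1, 2, 4] / [3, 8] / [5] / [7];  Q = [1, 5, 7] / [2, 6] / [3] / [4]
  Insert 6 (step 8): P = [1, 2, 4, 6] / [3, 8] / [5] / [7];  Q = [1, 5, 7, 8] / [2, 6] / [3] / [4]
Final shape: (4, 2, 1, 1).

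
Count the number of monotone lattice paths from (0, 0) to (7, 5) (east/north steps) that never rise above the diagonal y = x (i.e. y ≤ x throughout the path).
Number of paths = 297

By the reflection principle (André's argument), the number of monotone paths to (7, 5) with n ≤ m that never go above y = x is C(12, 7) − C(12, 8) = 792 − 495 = 297.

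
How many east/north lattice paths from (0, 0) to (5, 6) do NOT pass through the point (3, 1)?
Number of paths = 378

Total paths from (0, 0) to (5, 6): C(11, 5) = 462. Paths through (3, 1): (paths (0, 0) → (3, 1)) × (paths (3, 1) → (5, 6)) = C(4, 3) · C(7, 2) = 4 · 21 = 84. Avoidance count = 462 − 84 = 378.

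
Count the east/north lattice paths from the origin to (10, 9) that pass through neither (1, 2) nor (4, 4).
Number of paths = 39578

Inclusion–exclusion. Total paths: C(19, 10) = 92378. Through P₁: C(3, 1)·C(16, 9) = 34320. Through P₂: C(8, 4)·C(11, 6) = 32340. Since P₁ is strictly southwest of P₂, a monotone path through both must visit P₁ then P₂; paths through both = C(3, 1)·C(5, 3)·C(11, 6) = 13860. Avoid both = 92378 − 34320 − 32340 + 13860 = 39578.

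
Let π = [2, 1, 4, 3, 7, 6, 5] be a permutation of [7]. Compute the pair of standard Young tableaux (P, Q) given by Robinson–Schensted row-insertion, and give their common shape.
P = [1, 3, 5] / [2, 4, 6] / [7];  Q = [1, 3, 5] / [2, 4, 6] / [7];  common shape = (3, 3, 1)

Row-insert the values π_1, π_2, … into P one at a time, bumping the leftmost entry strictly greater than the inserted value down to the next row. The recording tableau Q records, in position (i, j), the step at which that cell was added to P.
  Insert 2 (step 1): P = [2];  Q = [1]
  Insert 1 (step 2): P = [1] / [2];  Q = [1] / [2]
  Insert 4 (step 3): P = [1, 4] / [2];  Q = [1, 3] / [2]
  Insert 3 (step 4): P = [1, 3] / [2, 4];  Q = [1, 3] / [2, 4]
  Insert 7 (step 5): P = [1, 3, 7] / [2, 4];  Q = [1, 3, 5] / [2, 4]
  Insert 6 (step 6): P = [1, 3, 6] / [2, 4, 7];  Q = [1, 3, 5] / [2, 4, 6]
  Insert 5 (step 7): P = [1, 3, 5] / [2, 4, 6] / [7];  Q = [1, 3, 5] / [2, 4, 6] / [7]
Final shape: (3, 3, 1).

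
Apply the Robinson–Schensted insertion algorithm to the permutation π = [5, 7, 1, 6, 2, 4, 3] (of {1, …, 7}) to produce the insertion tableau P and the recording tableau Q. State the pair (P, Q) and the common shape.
P = [1, 2, 3] / [4, 6] / [5] / [7];  Q = [1, 2, 6] / [3, 4] / [5] / [7];  common shape = (3, 2, 1, 1)

Row-insert the values π_1, π_2, … into P one at a time, bumping the leftmost entry strictly greater than the inserted value down to the next row. The recording tableau Q records, in position (i, j), the step at which that cell was added to P.
  Insert 5 (step 1): P = [5];  Q = [1]
  Insert 7 (step 2): P = [5, 7];  Q = [1, 2]
  Insert 1 (step 3): P = [1, 7] / [5];  Q = [1, 2] / [3]
  Insert 6 (step 4): P = [1, 6] / [5, 7];  Q = [1, 2] / [3, 4]
  Insert 2 (step 5): P = [1, 2] / [5, 6] / [7];  Q = [1, 2] / [3, 4] / [5]
  Insert 4 (step 6): P = [1, 2, 4] / [5, 6] / [7];  Q = [1, 2, 6] / [3, 4] / [5]
  Insert 3 (step 7): P = [1, 2, 3] / [4, 6] / [5] / [7];  Q = [1, 2, 6] / [3, 4] / [5] / [7]
Final shape: (3, 2, 1, 1).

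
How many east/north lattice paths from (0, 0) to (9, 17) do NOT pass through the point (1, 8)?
Number of paths = 2905760

Total paths from (0, 0) to (9, 17): C(26, 9) = 3124550. Paths through (1, 8): (paths (0, 0) → (1, 8)) × (paths (1, 8) → (9, 17)) = C(9, 1) · C(17, 8) = 9 · 24310 = 218790. Avoidance count = 3124550 − 218790 = 2905760.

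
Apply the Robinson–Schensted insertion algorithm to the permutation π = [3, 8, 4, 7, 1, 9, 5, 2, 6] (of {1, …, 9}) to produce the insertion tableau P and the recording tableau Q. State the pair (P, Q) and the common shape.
P = [1, 2, 5, 6] / [3, 4, 9] / [7] / [8];  Q = [1, 2, 4, 6] / [3, 7, 9] / [5] / [8];  common shape = (4, 3, 1, 1)

Row-insert the values π_1, π_2, … into P one at a time, bumping the leftmost entry strictly greater than the inserted value down to the next row. The recording tableau Q records, in position (i, j), the step at which that cell was added to P.
  Insert 3 (step 1): P = [3];  Q = [1]
  Insert 8 (step 2): P = [3, 8];  Q = [1, 2]
  Insert 4 (step 3): P = [3, 4] / [8];  Q = [1, 2] / [3]
  Insert 7 (step 4): P = [3, 4, 7] / [8];  Q = [1, 2, 4] / [3]
  Insert 1 (step 5): P = [1, 4, 7] / [3] / [8];  Q = [1, 2, 4] / [3] / [5]
  Insert 9 (step 6): P = [1, 4, 7, 9] / [3] / [8];  Q = [1, 2, 4, 6] / [3] / [5]
  Insert 5 (step 7): P = [1, 4, 5, 9] / [3, 7] / [8];  Q = [1, 2, 4, 6] / [3, 7] / [5]
  Insert 2 (step 8): P = [1, 2, 5, 9] / [3, 4] / [7] / [8];  Q = [1, 2, 4, 6] / [3, 7] / [5] / [8]
  Insert 6 (step 9): P = [1, 2, 5, 6] / [3, 4, 9] / [7] / [8];  Q = [1, 2, 4, 6] / [3, 7, 9] / [5] / [8]
Final shape: (4, 3, 1, 1).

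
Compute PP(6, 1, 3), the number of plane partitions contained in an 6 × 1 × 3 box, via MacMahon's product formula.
PP(6, 1, 3) = 84

Evaluate the triple product over i = 1..6, j = 1..1, k = 1..3. The factors are (2/1) · (3/2) · (4/3) · (3/2) · (4/3) · (5/4) · (4/3) · (5/4) · … (18 factors total). The numerators and denominators telescope so the product is an integer; carrying out the multiplication exactly gives PP(6, 1, 3) = 84.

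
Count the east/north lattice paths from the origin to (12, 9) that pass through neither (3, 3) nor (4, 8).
Number of paths = 190455

Inclusion–exclusion. Total paths: C(21, 12) = 293930. Through P₁: C(6, 3)·C(15, 9) = 100100. Through P₂: C(12, 4)·C(9, 8) = 4455. Since P₁ is strictly southwest of P₂, a monotone path through both must visit P₁ then P₂; paths through both = C(6, 3)·C(6, 1)·C(9, 8) = 1080. Avoid both = 293930 − 100100 − 4455 + 1080 = 190455.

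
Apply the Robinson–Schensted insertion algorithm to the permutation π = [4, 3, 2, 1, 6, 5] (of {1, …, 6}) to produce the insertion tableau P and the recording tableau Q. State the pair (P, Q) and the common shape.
P = [1, 5] / [2, 6] / [3] / [4];  Q = [1, 5] / [2, 6] / [3] / [4];  common shape = (2, 2, 1, 1)

Row-insert the values π_1, π_2, … into P one at a time, bumping the leftmost entry strictly greater than the inserted value down to the next row. The recording tableau Q records, in position (i, j), the step at which that cell was added to P.
  Insert 4 (step 1): P = [4];  Q = [1]
  Insert 3 (step 2): P = [3] / [4];  Q = [1] / [2]
  Insert 2 (step 3): P = [2] / [3] / [4];  Q = [1] / [2] / [3]
  Insert 1 (step 4): P = [1] / [2] / [3] / [4];  Q = [1] / [2] / [3] / [4]
  Insert 6 (step 5): P = [1, 6] / [2] / [3] / [4];  Q = [1, 5] / [2] / [3] / [4]
  Insert 5 (step 6): P = [1, 5] / [2, 6] / [3] / [4];  Q = [1, 5] / [2, 6] / [3] / [4]
Final shape: (2, 2, 1, 1).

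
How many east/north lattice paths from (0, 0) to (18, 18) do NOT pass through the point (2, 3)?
Number of paths = 6069733350

Total paths from (0, 0) to (18, 18): C(36, 18) = 9075135300. Paths through (2, 3): (paths (0, 0) → (2, 3)) × (paths (2, 3) → (18, 18)) = C(5, 2) · C(31, 16) = 10 · 300540195 = 3005401950. Avoidance count = 9075135300 − 3005401950 = 6069733350.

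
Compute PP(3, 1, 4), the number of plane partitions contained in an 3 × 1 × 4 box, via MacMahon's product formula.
PP(3, 1, 4) = 35

Evaluate the triple product over i = 1..3, j = 1..1, k = 1..4. The factors are (2/1) · (3/2) · (4/3) · (5/4) · (3/2) · (4/3) · (5/4) · (6/5) · … (12 factors total). The numerators and denominators telescope so the product is an integer; carrying out the multiplication exactly gives PP(3, 1, 4) = 35.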